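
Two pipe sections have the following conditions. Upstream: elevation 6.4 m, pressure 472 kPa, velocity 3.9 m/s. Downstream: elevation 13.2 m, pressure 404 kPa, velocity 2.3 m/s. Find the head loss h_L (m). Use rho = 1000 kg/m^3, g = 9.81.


Total head at each section: H = z + p/(rho*g) + V^2/(2g).
H1 = 6.4 + 472*1000/(1000*9.81) + 3.9^2/(2*9.81)
   = 6.4 + 48.114 + 0.7752
   = 55.289 m.
H2 = 13.2 + 404*1000/(1000*9.81) + 2.3^2/(2*9.81)
   = 13.2 + 41.182 + 0.2696
   = 54.652 m.
h_L = H1 - H2 = 55.289 - 54.652 = 0.637 m.

0.637


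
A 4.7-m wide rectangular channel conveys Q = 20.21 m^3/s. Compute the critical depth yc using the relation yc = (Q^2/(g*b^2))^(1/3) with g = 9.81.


Using yc = (Q^2 / (g * b^2))^(1/3):
Q^2 = 20.21^2 = 408.44.
g * b^2 = 9.81 * 4.7^2 = 9.81 * 22.09 = 216.7.
Q^2 / (g*b^2) = 408.44 / 216.7 = 1.8848.
yc = 1.8848^(1/3) = 1.2353 m.

1.2353


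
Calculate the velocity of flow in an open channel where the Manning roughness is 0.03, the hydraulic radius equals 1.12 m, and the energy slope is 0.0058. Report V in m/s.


Manning's equation gives V = (1/n) * R^(2/3) * S^(1/2).
First, compute R^(2/3) = 1.12^(2/3) = 1.0785.
Next, S^(1/2) = 0.0058^(1/2) = 0.076158.
Then 1/n = 1/0.03 = 33.33.
V = 33.33 * 1.0785 * 0.076158 = 2.7378 m/s.

2.7378


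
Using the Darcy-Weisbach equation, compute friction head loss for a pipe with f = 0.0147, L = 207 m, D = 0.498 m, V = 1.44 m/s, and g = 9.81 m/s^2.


Darcy-Weisbach equation: h_f = f * (L/D) * V^2/(2g).
f * L/D = 0.0147 * 207/0.498 = 6.1102.
V^2/(2g) = 1.44^2 / (2*9.81) = 2.0736 / 19.62 = 0.1057 m.
h_f = 6.1102 * 0.1057 = 0.646 m.

0.646


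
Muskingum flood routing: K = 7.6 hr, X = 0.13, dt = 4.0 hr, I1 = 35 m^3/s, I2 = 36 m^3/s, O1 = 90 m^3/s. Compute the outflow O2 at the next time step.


Muskingum coefficients:
denom = 2*K*(1-X) + dt = 2*7.6*(1-0.13) + 4.0 = 17.224.
C0 = (dt - 2*K*X)/denom = (4.0 - 2*7.6*0.13)/17.224 = 0.1175.
C1 = (dt + 2*K*X)/denom = (4.0 + 2*7.6*0.13)/17.224 = 0.347.
C2 = (2*K*(1-X) - dt)/denom = 0.5355.
O2 = C0*I2 + C1*I1 + C2*O1
   = 0.1175*36 + 0.347*35 + 0.5355*90
   = 64.57 m^3/s.

64.57


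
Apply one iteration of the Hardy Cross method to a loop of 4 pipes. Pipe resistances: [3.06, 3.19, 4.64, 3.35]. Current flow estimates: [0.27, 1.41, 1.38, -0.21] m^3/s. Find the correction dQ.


Numerator terms (r*Q*|Q|): 3.06*0.27*|0.27| = 0.2231; 3.19*1.41*|1.41| = 6.342; 4.64*1.38*|1.38| = 8.8364; 3.35*-0.21*|-0.21| = -0.1477.
Sum of numerator = 15.2538.
Denominator terms (r*|Q|): 3.06*|0.27| = 0.8262; 3.19*|1.41| = 4.4979; 4.64*|1.38| = 6.4032; 3.35*|-0.21| = 0.7035.
2 * sum of denominator = 2 * 12.4308 = 24.8616.
dQ = -15.2538 / 24.8616 = -0.6135 m^3/s.

-0.6135


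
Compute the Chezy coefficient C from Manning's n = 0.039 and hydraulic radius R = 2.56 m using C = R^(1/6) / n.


The Chezy coefficient relates to Manning's n through C = R^(1/6) / n.
R^(1/6) = 2.56^(1/6) = 1.169607.
C = 1.169607 / 0.039 = 29.99 m^(1/2)/s.

29.99


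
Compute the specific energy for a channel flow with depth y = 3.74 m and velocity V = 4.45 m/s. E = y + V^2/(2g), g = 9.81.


Specific energy E = y + V^2/(2g).
Velocity head = V^2/(2g) = 4.45^2 / (2*9.81) = 19.8025 / 19.62 = 1.0093 m.
E = 3.74 + 1.0093 = 4.7493 m.

4.7493


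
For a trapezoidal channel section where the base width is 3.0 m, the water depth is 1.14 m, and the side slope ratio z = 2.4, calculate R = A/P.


For a trapezoidal section with side slope z:
A = (b + z*y)*y = (3.0 + 2.4*1.14)*1.14 = 6.539 m^2.
P = b + 2*y*sqrt(1 + z^2) = 3.0 + 2*1.14*sqrt(1 + 2.4^2) = 8.928 m.
R = A/P = 6.539 / 8.928 = 0.7324 m.

0.7324


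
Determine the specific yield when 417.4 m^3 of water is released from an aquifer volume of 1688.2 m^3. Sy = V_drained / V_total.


Specific yield Sy = Volume drained / Total volume.
Sy = 417.4 / 1688.2
   = 0.2472.

0.2472


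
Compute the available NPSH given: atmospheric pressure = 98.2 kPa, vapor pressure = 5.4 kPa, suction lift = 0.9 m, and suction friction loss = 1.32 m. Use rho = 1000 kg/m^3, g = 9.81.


NPSHa = p_atm/(rho*g) - z_s - hf_s - p_vap/(rho*g).
p_atm/(rho*g) = 98.2*1000 / (1000*9.81) = 10.01 m.
p_vap/(rho*g) = 5.4*1000 / (1000*9.81) = 0.55 m.
NPSHa = 10.01 - 0.9 - 1.32 - 0.55
      = 7.24 m.

7.24


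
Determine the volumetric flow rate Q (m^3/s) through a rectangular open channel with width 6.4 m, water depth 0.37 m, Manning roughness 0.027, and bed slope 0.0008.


For a rectangular channel, the cross-sectional area A = b * y = 6.4 * 0.37 = 2.37 m^2.
The wetted perimeter P = b + 2y = 6.4 + 2*0.37 = 7.14 m.
Hydraulic radius R = A/P = 2.37/7.14 = 0.3317 m.
Velocity V = (1/n)*R^(2/3)*S^(1/2) = (1/0.027)*0.3317^(2/3)*0.0008^(1/2) = 0.5019 m/s.
Discharge Q = A * V = 2.37 * 0.5019 = 1.189 m^3/s.

1.189


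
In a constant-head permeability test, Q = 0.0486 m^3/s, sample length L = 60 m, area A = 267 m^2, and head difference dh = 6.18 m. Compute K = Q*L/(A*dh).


From K = Q*L / (A*dh):
Numerator: Q*L = 0.0486 * 60 = 2.916.
Denominator: A*dh = 267 * 6.18 = 1650.06.
K = 2.916 / 1650.06 = 0.001767 m/s.

0.001767


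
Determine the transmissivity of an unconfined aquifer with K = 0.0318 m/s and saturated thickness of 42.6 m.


Transmissivity is defined as T = K * h.
T = 0.0318 * 42.6
  = 1.3547 m^2/s.

1.3547


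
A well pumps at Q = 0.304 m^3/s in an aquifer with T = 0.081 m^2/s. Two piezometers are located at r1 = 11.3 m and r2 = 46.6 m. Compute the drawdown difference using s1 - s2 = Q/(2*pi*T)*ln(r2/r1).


Thiem equation: s1 - s2 = Q/(2*pi*T) * ln(r2/r1).
ln(r2/r1) = ln(46.6/11.3) = 1.4168.
Q/(2*pi*T) = 0.304 / (2*pi*0.081) = 0.304 / 0.5089 = 0.5973.
s1 - s2 = 0.5973 * 1.4168 = 0.8463 m.

0.8463


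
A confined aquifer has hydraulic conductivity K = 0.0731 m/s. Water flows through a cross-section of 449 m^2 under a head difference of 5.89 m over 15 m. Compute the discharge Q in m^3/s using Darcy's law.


Darcy's law: Q = K * A * i, where i = dh/L.
Hydraulic gradient i = 5.89 / 15 = 0.392667.
Q = 0.0731 * 449 * 0.392667
  = 12.8881 m^3/s.

12.8881


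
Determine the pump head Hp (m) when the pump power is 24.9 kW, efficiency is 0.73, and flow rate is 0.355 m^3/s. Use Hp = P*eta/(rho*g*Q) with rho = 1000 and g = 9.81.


Pump head formula: Hp = P * eta / (rho * g * Q).
Numerator: P * eta = 24.9 * 1000 * 0.73 = 18177.0 W.
Denominator: rho * g * Q = 1000 * 9.81 * 0.355 = 3482.55.
Hp = 18177.0 / 3482.55 = 5.22 m.

5.22


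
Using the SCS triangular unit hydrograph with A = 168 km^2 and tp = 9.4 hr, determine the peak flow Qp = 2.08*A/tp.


SCS formula: Qp = 2.08 * A / tp.
Qp = 2.08 * 168 / 9.4
   = 349.44 / 9.4
   = 37.17 m^3/s per cm.

37.17


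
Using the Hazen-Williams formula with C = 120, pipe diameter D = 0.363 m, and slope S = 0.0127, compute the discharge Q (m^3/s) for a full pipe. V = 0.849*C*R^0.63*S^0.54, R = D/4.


For a full circular pipe, R = D/4 = 0.363/4 = 0.0907 m.
V = 0.849 * 120 * 0.0907^0.63 * 0.0127^0.54
  = 0.849 * 120 * 0.220518 * 0.094635
  = 2.1261 m/s.
Pipe area A = pi*D^2/4 = pi*0.363^2/4 = 0.1035 m^2.
Q = A * V = 0.1035 * 2.1261 = 0.22 m^3/s.

0.22


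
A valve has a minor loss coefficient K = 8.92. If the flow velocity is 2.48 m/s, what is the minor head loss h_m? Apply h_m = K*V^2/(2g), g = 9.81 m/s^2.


Minor loss formula: h_m = K * V^2/(2g).
V^2 = 2.48^2 = 6.1504.
V^2/(2g) = 6.1504 / 19.62 = 0.3135 m.
h_m = 8.92 * 0.3135 = 2.7962 m.

2.7962


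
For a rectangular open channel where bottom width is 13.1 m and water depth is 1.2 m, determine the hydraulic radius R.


For a rectangular section:
Flow area A = b * y = 13.1 * 1.2 = 15.72 m^2.
Wetted perimeter P = b + 2y = 13.1 + 2*1.2 = 15.5 m.
Hydraulic radius R = A/P = 15.72 / 15.5 = 1.0142 m.

1.0142


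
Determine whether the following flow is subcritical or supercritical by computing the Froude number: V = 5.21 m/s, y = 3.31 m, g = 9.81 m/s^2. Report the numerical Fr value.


The Froude number is defined as Fr = V / sqrt(g*y).
g*y = 9.81 * 3.31 = 32.4711.
sqrt(g*y) = sqrt(32.4711) = 5.6983.
Fr = 5.21 / 5.6983 = 0.9143.
Since Fr < 1, the flow is subcritical.

0.9143


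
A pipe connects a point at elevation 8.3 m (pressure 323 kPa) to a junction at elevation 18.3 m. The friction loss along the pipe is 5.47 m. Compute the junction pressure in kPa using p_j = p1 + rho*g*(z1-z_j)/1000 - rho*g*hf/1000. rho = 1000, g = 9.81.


Junction pressure: p_j = p1 + rho*g*(z1 - z_j)/1000 - rho*g*hf/1000.
Elevation term = 1000*9.81*(8.3 - 18.3)/1000 = -98.1 kPa.
Friction term = 1000*9.81*5.47/1000 = 53.661 kPa.
p_j = 323 + -98.1 - 53.661 = 171.24 kPa.

171.24


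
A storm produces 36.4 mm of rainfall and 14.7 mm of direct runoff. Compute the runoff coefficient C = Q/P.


The runoff coefficient C = runoff depth / rainfall depth.
C = 14.7 / 36.4
  = 0.4038.

0.4038


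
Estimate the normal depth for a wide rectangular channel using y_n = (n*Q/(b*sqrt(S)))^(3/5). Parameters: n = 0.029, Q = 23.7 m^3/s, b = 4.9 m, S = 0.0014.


We use the wide-channel approximation y_n = (n*Q/(b*sqrt(S)))^(3/5).
sqrt(S) = sqrt(0.0014) = 0.037417.
Numerator: n*Q = 0.029 * 23.7 = 0.6873.
Denominator: b*sqrt(S) = 4.9 * 0.037417 = 0.183343.
arg = 3.7487.
y_n = 3.7487^(3/5) = 2.2097 m.

2.2097


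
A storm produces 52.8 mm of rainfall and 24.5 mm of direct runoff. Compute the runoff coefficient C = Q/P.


The runoff coefficient C = runoff depth / rainfall depth.
C = 24.5 / 52.8
  = 0.464.

0.464


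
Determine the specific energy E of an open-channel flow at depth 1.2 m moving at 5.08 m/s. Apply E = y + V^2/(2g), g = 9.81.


Specific energy E = y + V^2/(2g).
Velocity head = V^2/(2g) = 5.08^2 / (2*9.81) = 25.8064 / 19.62 = 1.3153 m.
E = 1.2 + 1.3153 = 2.5153 m.

2.5153


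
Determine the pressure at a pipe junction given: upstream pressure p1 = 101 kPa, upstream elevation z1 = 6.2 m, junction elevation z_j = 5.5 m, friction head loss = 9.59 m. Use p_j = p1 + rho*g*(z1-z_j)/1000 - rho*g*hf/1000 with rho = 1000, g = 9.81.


Junction pressure: p_j = p1 + rho*g*(z1 - z_j)/1000 - rho*g*hf/1000.
Elevation term = 1000*9.81*(6.2 - 5.5)/1000 = 6.867 kPa.
Friction term = 1000*9.81*9.59/1000 = 94.078 kPa.
p_j = 101 + 6.867 - 94.078 = 13.79 kPa.

13.79


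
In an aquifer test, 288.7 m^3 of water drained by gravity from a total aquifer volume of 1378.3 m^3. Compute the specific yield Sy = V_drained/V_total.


Specific yield Sy = Volume drained / Total volume.
Sy = 288.7 / 1378.3
   = 0.2095.

0.2095


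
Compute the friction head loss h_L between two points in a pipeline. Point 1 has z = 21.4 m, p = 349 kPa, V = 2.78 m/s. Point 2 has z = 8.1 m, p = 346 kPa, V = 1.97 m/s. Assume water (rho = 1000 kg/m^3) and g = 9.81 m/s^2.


Total head at each section: H = z + p/(rho*g) + V^2/(2g).
H1 = 21.4 + 349*1000/(1000*9.81) + 2.78^2/(2*9.81)
   = 21.4 + 35.576 + 0.3939
   = 57.37 m.
H2 = 8.1 + 346*1000/(1000*9.81) + 1.97^2/(2*9.81)
   = 8.1 + 35.27 + 0.1978
   = 43.568 m.
h_L = H1 - H2 = 57.37 - 43.568 = 13.802 m.

13.802


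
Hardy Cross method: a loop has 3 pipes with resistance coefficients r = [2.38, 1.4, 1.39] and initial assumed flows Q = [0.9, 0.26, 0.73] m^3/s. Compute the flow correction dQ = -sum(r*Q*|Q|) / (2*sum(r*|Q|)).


Numerator terms (r*Q*|Q|): 2.38*0.9*|0.9| = 1.9278; 1.4*0.26*|0.26| = 0.0946; 1.39*0.73*|0.73| = 0.7407.
Sum of numerator = 2.7632.
Denominator terms (r*|Q|): 2.38*|0.9| = 2.142; 1.4*|0.26| = 0.364; 1.39*|0.73| = 1.0147.
2 * sum of denominator = 2 * 3.5207 = 7.0414.
dQ = -2.7632 / 7.0414 = -0.3924 m^3/s.

-0.3924


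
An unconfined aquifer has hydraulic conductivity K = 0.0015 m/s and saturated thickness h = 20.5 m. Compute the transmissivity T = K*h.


Transmissivity is defined as T = K * h.
T = 0.0015 * 20.5
  = 0.0307 m^2/s.

0.0307


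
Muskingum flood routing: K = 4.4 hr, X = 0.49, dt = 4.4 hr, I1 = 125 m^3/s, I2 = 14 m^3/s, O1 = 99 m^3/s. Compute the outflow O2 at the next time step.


Muskingum coefficients:
denom = 2*K*(1-X) + dt = 2*4.4*(1-0.49) + 4.4 = 8.888.
C0 = (dt - 2*K*X)/denom = (4.4 - 2*4.4*0.49)/8.888 = 0.0099.
C1 = (dt + 2*K*X)/denom = (4.4 + 2*4.4*0.49)/8.888 = 0.9802.
C2 = (2*K*(1-X) - dt)/denom = 0.0099.
O2 = C0*I2 + C1*I1 + C2*O1
   = 0.0099*14 + 0.9802*125 + 0.0099*99
   = 123.64 m^3/s.

123.64


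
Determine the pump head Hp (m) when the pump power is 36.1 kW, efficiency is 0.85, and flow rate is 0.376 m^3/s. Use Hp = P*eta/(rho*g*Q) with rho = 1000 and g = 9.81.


Pump head formula: Hp = P * eta / (rho * g * Q).
Numerator: P * eta = 36.1 * 1000 * 0.85 = 30685.0 W.
Denominator: rho * g * Q = 1000 * 9.81 * 0.376 = 3688.56.
Hp = 30685.0 / 3688.56 = 8.32 m.

8.32


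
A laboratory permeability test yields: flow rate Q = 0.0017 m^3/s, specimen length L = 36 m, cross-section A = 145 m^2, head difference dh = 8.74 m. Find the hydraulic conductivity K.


From K = Q*L / (A*dh):
Numerator: Q*L = 0.0017 * 36 = 0.0612.
Denominator: A*dh = 145 * 8.74 = 1267.3.
K = 0.0612 / 1267.3 = 4.8e-05 m/s.

4.8e-05


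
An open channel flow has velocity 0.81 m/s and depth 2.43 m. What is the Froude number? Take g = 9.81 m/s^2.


The Froude number is defined as Fr = V / sqrt(g*y).
g*y = 9.81 * 2.43 = 23.8383.
sqrt(g*y) = sqrt(23.8383) = 4.8824.
Fr = 0.81 / 4.8824 = 0.1659.

0.1659


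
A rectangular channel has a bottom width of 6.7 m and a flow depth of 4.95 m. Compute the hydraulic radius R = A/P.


For a rectangular section:
Flow area A = b * y = 6.7 * 4.95 = 33.16 m^2.
Wetted perimeter P = b + 2y = 6.7 + 2*4.95 = 16.6 m.
Hydraulic radius R = A/P = 33.16 / 16.6 = 1.9979 m.

1.9979


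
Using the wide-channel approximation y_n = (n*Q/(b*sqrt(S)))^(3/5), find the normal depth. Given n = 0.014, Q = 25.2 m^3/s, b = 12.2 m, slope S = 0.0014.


We use the wide-channel approximation y_n = (n*Q/(b*sqrt(S)))^(3/5).
sqrt(S) = sqrt(0.0014) = 0.037417.
Numerator: n*Q = 0.014 * 25.2 = 0.3528.
Denominator: b*sqrt(S) = 12.2 * 0.037417 = 0.456487.
arg = 0.7729.
y_n = 0.7729^(3/5) = 0.8568 m.

0.8568


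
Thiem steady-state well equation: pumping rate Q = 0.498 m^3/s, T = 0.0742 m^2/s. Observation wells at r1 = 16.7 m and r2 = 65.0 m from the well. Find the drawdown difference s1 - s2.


Thiem equation: s1 - s2 = Q/(2*pi*T) * ln(r2/r1).
ln(r2/r1) = ln(65.0/16.7) = 1.359.
Q/(2*pi*T) = 0.498 / (2*pi*0.0742) = 0.498 / 0.4662 = 1.0682.
s1 - s2 = 1.0682 * 1.359 = 1.4516 m.

1.4516


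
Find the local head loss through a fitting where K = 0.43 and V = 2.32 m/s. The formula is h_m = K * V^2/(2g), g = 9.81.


Minor loss formula: h_m = K * V^2/(2g).
V^2 = 2.32^2 = 5.3824.
V^2/(2g) = 5.3824 / 19.62 = 0.2743 m.
h_m = 0.43 * 0.2743 = 0.118 m.

0.118


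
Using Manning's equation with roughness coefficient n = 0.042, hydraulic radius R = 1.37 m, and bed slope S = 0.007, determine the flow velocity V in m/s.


Manning's equation gives V = (1/n) * R^(2/3) * S^(1/2).
First, compute R^(2/3) = 1.37^(2/3) = 1.2335.
Next, S^(1/2) = 0.007^(1/2) = 0.083666.
Then 1/n = 1/0.042 = 23.81.
V = 23.81 * 1.2335 * 0.083666 = 2.4572 m/s.

2.4572


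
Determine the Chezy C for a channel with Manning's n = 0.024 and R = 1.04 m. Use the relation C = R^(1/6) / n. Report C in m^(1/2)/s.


The Chezy coefficient relates to Manning's n through C = R^(1/6) / n.
R^(1/6) = 1.04^(1/6) = 1.006558.
C = 1.006558 / 0.024 = 41.94 m^(1/2)/s.

41.94


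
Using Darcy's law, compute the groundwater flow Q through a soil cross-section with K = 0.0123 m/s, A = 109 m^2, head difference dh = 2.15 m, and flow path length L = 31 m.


Darcy's law: Q = K * A * i, where i = dh/L.
Hydraulic gradient i = 2.15 / 31 = 0.069355.
Q = 0.0123 * 109 * 0.069355
  = 0.093 m^3/s.

0.093


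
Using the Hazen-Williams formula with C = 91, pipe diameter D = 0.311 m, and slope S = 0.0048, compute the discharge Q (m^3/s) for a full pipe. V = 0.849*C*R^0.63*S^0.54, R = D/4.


For a full circular pipe, R = D/4 = 0.311/4 = 0.0777 m.
V = 0.849 * 91 * 0.0777^0.63 * 0.0048^0.54
  = 0.849 * 91 * 0.200051 * 0.055959
  = 0.8649 m/s.
Pipe area A = pi*D^2/4 = pi*0.311^2/4 = 0.076 m^2.
Q = A * V = 0.076 * 0.8649 = 0.0657 m^3/s.

0.0657


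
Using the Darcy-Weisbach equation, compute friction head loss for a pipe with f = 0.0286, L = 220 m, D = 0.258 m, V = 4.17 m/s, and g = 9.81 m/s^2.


Darcy-Weisbach equation: h_f = f * (L/D) * V^2/(2g).
f * L/D = 0.0286 * 220/0.258 = 24.3876.
V^2/(2g) = 4.17^2 / (2*9.81) = 17.3889 / 19.62 = 0.8863 m.
h_f = 24.3876 * 0.8863 = 21.614 m.

21.614


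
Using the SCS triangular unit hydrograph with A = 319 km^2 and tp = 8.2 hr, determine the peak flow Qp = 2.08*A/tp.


SCS formula: Qp = 2.08 * A / tp.
Qp = 2.08 * 319 / 8.2
   = 663.52 / 8.2
   = 80.92 m^3/s per cm.

80.92


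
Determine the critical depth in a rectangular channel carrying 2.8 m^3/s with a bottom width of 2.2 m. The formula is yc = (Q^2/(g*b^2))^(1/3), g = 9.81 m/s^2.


Using yc = (Q^2 / (g * b^2))^(1/3):
Q^2 = 2.8^2 = 7.84.
g * b^2 = 9.81 * 2.2^2 = 9.81 * 4.84 = 47.48.
Q^2 / (g*b^2) = 7.84 / 47.48 = 0.1651.
yc = 0.1651^(1/3) = 0.5486 m.

0.5486


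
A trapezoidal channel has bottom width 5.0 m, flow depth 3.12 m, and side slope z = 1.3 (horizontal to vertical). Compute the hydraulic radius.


For a trapezoidal section with side slope z:
A = (b + z*y)*y = (5.0 + 1.3*3.12)*3.12 = 28.255 m^2.
P = b + 2*y*sqrt(1 + z^2) = 5.0 + 2*3.12*sqrt(1 + 1.3^2) = 15.234 m.
R = A/P = 28.255 / 15.234 = 1.8547 m.

1.8547


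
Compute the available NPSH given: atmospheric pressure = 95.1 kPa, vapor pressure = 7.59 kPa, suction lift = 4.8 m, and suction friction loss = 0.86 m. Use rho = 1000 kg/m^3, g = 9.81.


NPSHa = p_atm/(rho*g) - z_s - hf_s - p_vap/(rho*g).
p_atm/(rho*g) = 95.1*1000 / (1000*9.81) = 9.694 m.
p_vap/(rho*g) = 7.59*1000 / (1000*9.81) = 0.774 m.
NPSHa = 9.694 - 4.8 - 0.86 - 0.774
      = 3.26 m.

3.26


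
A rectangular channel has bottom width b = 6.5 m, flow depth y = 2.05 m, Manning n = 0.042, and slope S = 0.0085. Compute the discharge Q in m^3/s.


For a rectangular channel, the cross-sectional area A = b * y = 6.5 * 2.05 = 13.32 m^2.
The wetted perimeter P = b + 2y = 6.5 + 2*2.05 = 10.6 m.
Hydraulic radius R = A/P = 13.32/10.6 = 1.2571 m.
Velocity V = (1/n)*R^(2/3)*S^(1/2) = (1/0.042)*1.2571^(2/3)*0.0085^(1/2) = 2.5568 m/s.
Discharge Q = A * V = 13.32 * 2.5568 = 34.07 m^3/s.

34.07


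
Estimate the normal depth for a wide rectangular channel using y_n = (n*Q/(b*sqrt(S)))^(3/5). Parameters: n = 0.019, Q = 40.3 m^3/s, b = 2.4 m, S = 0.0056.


We use the wide-channel approximation y_n = (n*Q/(b*sqrt(S)))^(3/5).
sqrt(S) = sqrt(0.0056) = 0.074833.
Numerator: n*Q = 0.019 * 40.3 = 0.7657.
Denominator: b*sqrt(S) = 2.4 * 0.074833 = 0.179599.
arg = 4.2634.
y_n = 4.2634^(3/5) = 2.387 m.

2.387


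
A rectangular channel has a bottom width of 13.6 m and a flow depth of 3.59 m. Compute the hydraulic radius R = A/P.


For a rectangular section:
Flow area A = b * y = 13.6 * 3.59 = 48.82 m^2.
Wetted perimeter P = b + 2y = 13.6 + 2*3.59 = 20.78 m.
Hydraulic radius R = A/P = 48.82 / 20.78 = 2.3496 m.

2.3496


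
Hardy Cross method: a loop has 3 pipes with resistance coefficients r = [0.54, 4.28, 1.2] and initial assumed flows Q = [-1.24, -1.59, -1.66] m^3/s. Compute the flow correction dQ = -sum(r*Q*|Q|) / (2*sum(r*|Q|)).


Numerator terms (r*Q*|Q|): 0.54*-1.24*|-1.24| = -0.8303; 4.28*-1.59*|-1.59| = -10.8203; 1.2*-1.66*|-1.66| = -3.3067.
Sum of numerator = -14.9573.
Denominator terms (r*|Q|): 0.54*|-1.24| = 0.6696; 4.28*|-1.59| = 6.8052; 1.2*|-1.66| = 1.992.
2 * sum of denominator = 2 * 9.4668 = 18.9336.
dQ = --14.9573 / 18.9336 = 0.79 m^3/s.

0.79


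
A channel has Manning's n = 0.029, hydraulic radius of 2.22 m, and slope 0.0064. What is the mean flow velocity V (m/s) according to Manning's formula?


Manning's equation gives V = (1/n) * R^(2/3) * S^(1/2).
First, compute R^(2/3) = 2.22^(2/3) = 1.7018.
Next, S^(1/2) = 0.0064^(1/2) = 0.08.
Then 1/n = 1/0.029 = 34.48.
V = 34.48 * 1.7018 * 0.08 = 4.6946 m/s.

4.6946


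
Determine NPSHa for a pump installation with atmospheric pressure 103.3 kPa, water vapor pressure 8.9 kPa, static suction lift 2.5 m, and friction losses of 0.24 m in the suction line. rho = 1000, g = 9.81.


NPSHa = p_atm/(rho*g) - z_s - hf_s - p_vap/(rho*g).
p_atm/(rho*g) = 103.3*1000 / (1000*9.81) = 10.53 m.
p_vap/(rho*g) = 8.9*1000 / (1000*9.81) = 0.907 m.
NPSHa = 10.53 - 2.5 - 0.24 - 0.907
      = 6.88 m.

6.88


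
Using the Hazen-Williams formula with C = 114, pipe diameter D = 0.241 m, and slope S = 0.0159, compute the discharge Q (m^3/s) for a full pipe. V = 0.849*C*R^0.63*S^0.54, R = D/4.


For a full circular pipe, R = D/4 = 0.241/4 = 0.0602 m.
V = 0.849 * 114 * 0.0602^0.63 * 0.0159^0.54
  = 0.849 * 114 * 0.170362 * 0.106845
  = 1.7617 m/s.
Pipe area A = pi*D^2/4 = pi*0.241^2/4 = 0.0456 m^2.
Q = A * V = 0.0456 * 1.7617 = 0.0804 m^3/s.

0.0804


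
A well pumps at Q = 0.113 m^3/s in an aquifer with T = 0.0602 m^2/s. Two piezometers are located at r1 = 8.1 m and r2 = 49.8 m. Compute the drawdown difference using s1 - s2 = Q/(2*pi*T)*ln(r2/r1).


Thiem equation: s1 - s2 = Q/(2*pi*T) * ln(r2/r1).
ln(r2/r1) = ln(49.8/8.1) = 1.8162.
Q/(2*pi*T) = 0.113 / (2*pi*0.0602) = 0.113 / 0.3782 = 0.2987.
s1 - s2 = 0.2987 * 1.8162 = 0.5426 m.

0.5426


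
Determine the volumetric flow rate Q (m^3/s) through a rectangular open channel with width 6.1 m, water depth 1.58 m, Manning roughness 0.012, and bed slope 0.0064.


For a rectangular channel, the cross-sectional area A = b * y = 6.1 * 1.58 = 9.64 m^2.
The wetted perimeter P = b + 2y = 6.1 + 2*1.58 = 9.26 m.
Hydraulic radius R = A/P = 9.64/9.26 = 1.0408 m.
Velocity V = (1/n)*R^(2/3)*S^(1/2) = (1/0.012)*1.0408^(2/3)*0.0064^(1/2) = 6.8469 m/s.
Discharge Q = A * V = 9.64 * 6.8469 = 65.99 m^3/s.

65.99


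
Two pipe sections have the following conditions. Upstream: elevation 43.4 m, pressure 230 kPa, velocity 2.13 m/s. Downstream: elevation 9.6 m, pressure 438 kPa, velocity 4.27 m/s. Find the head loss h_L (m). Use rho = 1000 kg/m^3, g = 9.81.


Total head at each section: H = z + p/(rho*g) + V^2/(2g).
H1 = 43.4 + 230*1000/(1000*9.81) + 2.13^2/(2*9.81)
   = 43.4 + 23.445 + 0.2312
   = 67.077 m.
H2 = 9.6 + 438*1000/(1000*9.81) + 4.27^2/(2*9.81)
   = 9.6 + 44.648 + 0.9293
   = 55.178 m.
h_L = H1 - H2 = 67.077 - 55.178 = 11.899 m.

11.899


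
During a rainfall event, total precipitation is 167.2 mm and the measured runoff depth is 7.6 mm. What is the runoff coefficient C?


The runoff coefficient C = runoff depth / rainfall depth.
C = 7.6 / 167.2
  = 0.0455.

0.0455


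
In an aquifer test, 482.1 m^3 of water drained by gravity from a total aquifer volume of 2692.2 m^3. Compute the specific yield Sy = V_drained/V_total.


Specific yield Sy = Volume drained / Total volume.
Sy = 482.1 / 2692.2
   = 0.1791.

0.1791


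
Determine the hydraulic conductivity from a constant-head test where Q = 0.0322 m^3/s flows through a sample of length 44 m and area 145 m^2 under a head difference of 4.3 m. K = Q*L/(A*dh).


From K = Q*L / (A*dh):
Numerator: Q*L = 0.0322 * 44 = 1.4168.
Denominator: A*dh = 145 * 4.3 = 623.5.
K = 1.4168 / 623.5 = 0.002272 m/s.

0.002272


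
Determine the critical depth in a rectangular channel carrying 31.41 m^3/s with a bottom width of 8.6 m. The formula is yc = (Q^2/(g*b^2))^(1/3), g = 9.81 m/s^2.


Using yc = (Q^2 / (g * b^2))^(1/3):
Q^2 = 31.41^2 = 986.59.
g * b^2 = 9.81 * 8.6^2 = 9.81 * 73.96 = 725.55.
Q^2 / (g*b^2) = 986.59 / 725.55 = 1.3598.
yc = 1.3598^(1/3) = 1.1079 m.

1.1079


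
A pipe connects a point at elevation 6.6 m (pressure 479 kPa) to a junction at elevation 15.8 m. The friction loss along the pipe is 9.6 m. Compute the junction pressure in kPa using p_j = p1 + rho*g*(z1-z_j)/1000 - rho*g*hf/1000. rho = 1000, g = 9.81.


Junction pressure: p_j = p1 + rho*g*(z1 - z_j)/1000 - rho*g*hf/1000.
Elevation term = 1000*9.81*(6.6 - 15.8)/1000 = -90.252 kPa.
Friction term = 1000*9.81*9.6/1000 = 94.176 kPa.
p_j = 479 + -90.252 - 94.176 = 294.57 kPa.

294.57


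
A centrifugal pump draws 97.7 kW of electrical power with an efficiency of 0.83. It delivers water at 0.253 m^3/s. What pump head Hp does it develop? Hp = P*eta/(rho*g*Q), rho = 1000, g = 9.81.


Pump head formula: Hp = P * eta / (rho * g * Q).
Numerator: P * eta = 97.7 * 1000 * 0.83 = 81091.0 W.
Denominator: rho * g * Q = 1000 * 9.81 * 0.253 = 2481.93.
Hp = 81091.0 / 2481.93 = 32.67 m.

32.67


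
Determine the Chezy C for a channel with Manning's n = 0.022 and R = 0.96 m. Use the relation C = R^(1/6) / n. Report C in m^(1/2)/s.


The Chezy coefficient relates to Manning's n through C = R^(1/6) / n.
R^(1/6) = 0.96^(1/6) = 0.993219.
C = 0.993219 / 0.022 = 45.15 m^(1/2)/s.

45.15


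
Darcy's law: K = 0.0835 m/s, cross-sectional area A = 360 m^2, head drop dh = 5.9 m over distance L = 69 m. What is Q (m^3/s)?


Darcy's law: Q = K * A * i, where i = dh/L.
Hydraulic gradient i = 5.9 / 69 = 0.085507.
Q = 0.0835 * 360 * 0.085507
  = 2.5703 m^3/s.

2.5703


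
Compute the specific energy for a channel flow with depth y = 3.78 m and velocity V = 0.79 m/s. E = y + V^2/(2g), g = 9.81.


Specific energy E = y + V^2/(2g).
Velocity head = V^2/(2g) = 0.79^2 / (2*9.81) = 0.6241 / 19.62 = 0.0318 m.
E = 3.78 + 0.0318 = 3.8118 m.

3.8118


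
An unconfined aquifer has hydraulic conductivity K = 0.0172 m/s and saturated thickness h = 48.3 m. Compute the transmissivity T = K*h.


Transmissivity is defined as T = K * h.
T = 0.0172 * 48.3
  = 0.8308 m^2/s.

0.8308


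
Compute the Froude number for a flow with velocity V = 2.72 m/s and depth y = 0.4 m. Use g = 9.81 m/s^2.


The Froude number is defined as Fr = V / sqrt(g*y).
g*y = 9.81 * 0.4 = 3.924.
sqrt(g*y) = sqrt(3.924) = 1.9809.
Fr = 2.72 / 1.9809 = 1.3731.

1.3731


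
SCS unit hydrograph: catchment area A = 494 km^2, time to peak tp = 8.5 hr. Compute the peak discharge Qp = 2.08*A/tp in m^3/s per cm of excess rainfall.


SCS formula: Qp = 2.08 * A / tp.
Qp = 2.08 * 494 / 8.5
   = 1027.52 / 8.5
   = 120.88 m^3/s per cm.

120.88


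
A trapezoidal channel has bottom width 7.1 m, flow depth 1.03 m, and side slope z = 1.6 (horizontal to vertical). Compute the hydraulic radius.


For a trapezoidal section with side slope z:
A = (b + z*y)*y = (7.1 + 1.6*1.03)*1.03 = 9.01 m^2.
P = b + 2*y*sqrt(1 + z^2) = 7.1 + 2*1.03*sqrt(1 + 1.6^2) = 10.987 m.
R = A/P = 9.01 / 10.987 = 0.8201 m.

0.8201


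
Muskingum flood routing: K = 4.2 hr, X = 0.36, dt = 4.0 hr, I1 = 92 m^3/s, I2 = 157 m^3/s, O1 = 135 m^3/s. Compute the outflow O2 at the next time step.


Muskingum coefficients:
denom = 2*K*(1-X) + dt = 2*4.2*(1-0.36) + 4.0 = 9.376.
C0 = (dt - 2*K*X)/denom = (4.0 - 2*4.2*0.36)/9.376 = 0.1041.
C1 = (dt + 2*K*X)/denom = (4.0 + 2*4.2*0.36)/9.376 = 0.7491.
C2 = (2*K*(1-X) - dt)/denom = 0.1468.
O2 = C0*I2 + C1*I1 + C2*O1
   = 0.1041*157 + 0.7491*92 + 0.1468*135
   = 105.08 m^3/s.

105.08


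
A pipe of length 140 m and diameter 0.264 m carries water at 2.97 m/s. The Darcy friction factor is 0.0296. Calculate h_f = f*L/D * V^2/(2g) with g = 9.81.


Darcy-Weisbach equation: h_f = f * (L/D) * V^2/(2g).
f * L/D = 0.0296 * 140/0.264 = 15.697.
V^2/(2g) = 2.97^2 / (2*9.81) = 8.8209 / 19.62 = 0.4496 m.
h_f = 15.697 * 0.4496 = 7.057 m.

7.057


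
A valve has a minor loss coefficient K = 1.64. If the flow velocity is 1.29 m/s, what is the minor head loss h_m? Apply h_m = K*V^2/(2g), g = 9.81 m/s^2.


Minor loss formula: h_m = K * V^2/(2g).
V^2 = 1.29^2 = 1.6641.
V^2/(2g) = 1.6641 / 19.62 = 0.0848 m.
h_m = 1.64 * 0.0848 = 0.1391 m.

0.1391


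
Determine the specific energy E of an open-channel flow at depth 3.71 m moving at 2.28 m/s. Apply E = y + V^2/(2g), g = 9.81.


Specific energy E = y + V^2/(2g).
Velocity head = V^2/(2g) = 2.28^2 / (2*9.81) = 5.1984 / 19.62 = 0.265 m.
E = 3.71 + 0.265 = 3.975 m.

3.975


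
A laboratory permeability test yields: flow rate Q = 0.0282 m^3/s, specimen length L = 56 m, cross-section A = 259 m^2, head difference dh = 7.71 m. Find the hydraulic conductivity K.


From K = Q*L / (A*dh):
Numerator: Q*L = 0.0282 * 56 = 1.5792.
Denominator: A*dh = 259 * 7.71 = 1996.89.
K = 1.5792 / 1996.89 = 0.000791 m/s.

0.000791


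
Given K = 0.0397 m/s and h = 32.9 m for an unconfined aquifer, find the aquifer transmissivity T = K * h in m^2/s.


Transmissivity is defined as T = K * h.
T = 0.0397 * 32.9
  = 1.3061 m^2/s.

1.3061


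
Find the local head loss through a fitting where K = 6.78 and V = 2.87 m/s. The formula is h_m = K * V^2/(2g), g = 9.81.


Minor loss formula: h_m = K * V^2/(2g).
V^2 = 2.87^2 = 8.2369.
V^2/(2g) = 8.2369 / 19.62 = 0.4198 m.
h_m = 6.78 * 0.4198 = 2.8464 m.

2.8464


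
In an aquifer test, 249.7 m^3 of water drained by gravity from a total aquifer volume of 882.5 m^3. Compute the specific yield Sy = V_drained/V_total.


Specific yield Sy = Volume drained / Total volume.
Sy = 249.7 / 882.5
   = 0.2829.

0.2829


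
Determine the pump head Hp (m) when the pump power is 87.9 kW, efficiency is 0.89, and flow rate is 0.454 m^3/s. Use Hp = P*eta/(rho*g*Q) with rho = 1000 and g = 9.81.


Pump head formula: Hp = P * eta / (rho * g * Q).
Numerator: P * eta = 87.9 * 1000 * 0.89 = 78231.0 W.
Denominator: rho * g * Q = 1000 * 9.81 * 0.454 = 4453.74.
Hp = 78231.0 / 4453.74 = 17.57 m.

17.57


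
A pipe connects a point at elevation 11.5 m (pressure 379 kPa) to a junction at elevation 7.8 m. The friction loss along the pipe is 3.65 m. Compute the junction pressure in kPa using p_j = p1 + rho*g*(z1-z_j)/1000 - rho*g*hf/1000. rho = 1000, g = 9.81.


Junction pressure: p_j = p1 + rho*g*(z1 - z_j)/1000 - rho*g*hf/1000.
Elevation term = 1000*9.81*(11.5 - 7.8)/1000 = 36.297 kPa.
Friction term = 1000*9.81*3.65/1000 = 35.806 kPa.
p_j = 379 + 36.297 - 35.806 = 379.49 kPa.

379.49


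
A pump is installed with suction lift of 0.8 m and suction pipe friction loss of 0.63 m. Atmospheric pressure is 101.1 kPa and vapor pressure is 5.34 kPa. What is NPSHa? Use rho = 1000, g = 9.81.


NPSHa = p_atm/(rho*g) - z_s - hf_s - p_vap/(rho*g).
p_atm/(rho*g) = 101.1*1000 / (1000*9.81) = 10.306 m.
p_vap/(rho*g) = 5.34*1000 / (1000*9.81) = 0.544 m.
NPSHa = 10.306 - 0.8 - 0.63 - 0.544
      = 8.33 m.

8.33


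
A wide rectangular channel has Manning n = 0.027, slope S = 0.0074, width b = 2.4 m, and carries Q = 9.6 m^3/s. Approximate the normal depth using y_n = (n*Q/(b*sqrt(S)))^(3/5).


We use the wide-channel approximation y_n = (n*Q/(b*sqrt(S)))^(3/5).
sqrt(S) = sqrt(0.0074) = 0.086023.
Numerator: n*Q = 0.027 * 9.6 = 0.2592.
Denominator: b*sqrt(S) = 2.4 * 0.086023 = 0.206455.
arg = 1.2555.
y_n = 1.2555^(3/5) = 1.1463 m.

1.1463


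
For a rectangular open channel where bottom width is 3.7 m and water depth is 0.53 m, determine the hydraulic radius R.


For a rectangular section:
Flow area A = b * y = 3.7 * 0.53 = 1.96 m^2.
Wetted perimeter P = b + 2y = 3.7 + 2*0.53 = 4.76 m.
Hydraulic radius R = A/P = 1.96 / 4.76 = 0.412 m.

0.412


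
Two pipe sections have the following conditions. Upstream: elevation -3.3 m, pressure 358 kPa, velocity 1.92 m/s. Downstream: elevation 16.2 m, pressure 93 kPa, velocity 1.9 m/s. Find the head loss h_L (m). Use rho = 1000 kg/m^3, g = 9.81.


Total head at each section: H = z + p/(rho*g) + V^2/(2g).
H1 = -3.3 + 358*1000/(1000*9.81) + 1.92^2/(2*9.81)
   = -3.3 + 36.493 + 0.1879
   = 33.381 m.
H2 = 16.2 + 93*1000/(1000*9.81) + 1.9^2/(2*9.81)
   = 16.2 + 9.48 + 0.184
   = 25.864 m.
h_L = H1 - H2 = 33.381 - 25.864 = 7.517 m.

7.517


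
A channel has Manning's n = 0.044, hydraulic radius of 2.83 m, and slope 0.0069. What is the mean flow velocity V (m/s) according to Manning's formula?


Manning's equation gives V = (1/n) * R^(2/3) * S^(1/2).
First, compute R^(2/3) = 2.83^(2/3) = 2.0007.
Next, S^(1/2) = 0.0069^(1/2) = 0.083066.
Then 1/n = 1/0.044 = 22.73.
V = 22.73 * 2.0007 * 0.083066 = 3.7771 m/s.

3.7771


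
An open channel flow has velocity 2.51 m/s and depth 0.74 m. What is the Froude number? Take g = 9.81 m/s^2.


The Froude number is defined as Fr = V / sqrt(g*y).
g*y = 9.81 * 0.74 = 7.2594.
sqrt(g*y) = sqrt(7.2594) = 2.6943.
Fr = 2.51 / 2.6943 = 0.9316.

0.9316


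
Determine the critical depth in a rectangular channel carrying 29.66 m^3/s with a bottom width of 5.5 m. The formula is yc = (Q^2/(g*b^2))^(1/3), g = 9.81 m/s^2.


Using yc = (Q^2 / (g * b^2))^(1/3):
Q^2 = 29.66^2 = 879.72.
g * b^2 = 9.81 * 5.5^2 = 9.81 * 30.25 = 296.75.
Q^2 / (g*b^2) = 879.72 / 296.75 = 2.9645.
yc = 2.9645^(1/3) = 1.4365 m.

1.4365


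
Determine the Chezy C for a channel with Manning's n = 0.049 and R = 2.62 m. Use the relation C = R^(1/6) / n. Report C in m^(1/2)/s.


The Chezy coefficient relates to Manning's n through C = R^(1/6) / n.
R^(1/6) = 2.62^(1/6) = 1.174132.
C = 1.174132 / 0.049 = 23.96 m^(1/2)/s.

23.96


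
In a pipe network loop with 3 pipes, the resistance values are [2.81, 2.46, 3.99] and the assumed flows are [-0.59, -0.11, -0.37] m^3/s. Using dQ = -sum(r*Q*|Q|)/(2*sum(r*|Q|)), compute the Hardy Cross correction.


Numerator terms (r*Q*|Q|): 2.81*-0.59*|-0.59| = -0.9782; 2.46*-0.11*|-0.11| = -0.0298; 3.99*-0.37*|-0.37| = -0.5462.
Sum of numerator = -1.5542.
Denominator terms (r*|Q|): 2.81*|-0.59| = 1.6579; 2.46*|-0.11| = 0.2706; 3.99*|-0.37| = 1.4763.
2 * sum of denominator = 2 * 3.4048 = 6.8096.
dQ = --1.5542 / 6.8096 = 0.2282 m^3/s.

0.2282


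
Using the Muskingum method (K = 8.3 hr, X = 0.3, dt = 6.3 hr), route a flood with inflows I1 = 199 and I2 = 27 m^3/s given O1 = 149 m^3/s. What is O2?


Muskingum coefficients:
denom = 2*K*(1-X) + dt = 2*8.3*(1-0.3) + 6.3 = 17.92.
C0 = (dt - 2*K*X)/denom = (6.3 - 2*8.3*0.3)/17.92 = 0.0737.
C1 = (dt + 2*K*X)/denom = (6.3 + 2*8.3*0.3)/17.92 = 0.6295.
C2 = (2*K*(1-X) - dt)/denom = 0.2969.
O2 = C0*I2 + C1*I1 + C2*O1
   = 0.0737*27 + 0.6295*199 + 0.2969*149
   = 171.49 m^3/s.

171.49


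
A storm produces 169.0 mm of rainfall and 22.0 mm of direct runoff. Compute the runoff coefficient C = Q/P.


The runoff coefficient C = runoff depth / rainfall depth.
C = 22.0 / 169.0
  = 0.1302.

0.1302


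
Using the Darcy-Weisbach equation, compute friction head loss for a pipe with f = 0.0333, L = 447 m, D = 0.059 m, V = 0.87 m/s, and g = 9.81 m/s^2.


Darcy-Weisbach equation: h_f = f * (L/D) * V^2/(2g).
f * L/D = 0.0333 * 447/0.059 = 252.2898.
V^2/(2g) = 0.87^2 / (2*9.81) = 0.7569 / 19.62 = 0.0386 m.
h_f = 252.2898 * 0.0386 = 9.733 m.

9.733


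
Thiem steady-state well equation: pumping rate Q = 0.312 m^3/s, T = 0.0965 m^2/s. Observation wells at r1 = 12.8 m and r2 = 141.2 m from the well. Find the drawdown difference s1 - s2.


Thiem equation: s1 - s2 = Q/(2*pi*T) * ln(r2/r1).
ln(r2/r1) = ln(141.2/12.8) = 2.4007.
Q/(2*pi*T) = 0.312 / (2*pi*0.0965) = 0.312 / 0.6063 = 0.5146.
s1 - s2 = 0.5146 * 2.4007 = 1.2354 m.

1.2354


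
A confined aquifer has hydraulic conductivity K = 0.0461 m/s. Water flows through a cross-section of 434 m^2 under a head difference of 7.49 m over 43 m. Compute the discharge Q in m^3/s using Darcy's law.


Darcy's law: Q = K * A * i, where i = dh/L.
Hydraulic gradient i = 7.49 / 43 = 0.174186.
Q = 0.0461 * 434 * 0.174186
  = 3.485 m^3/s.

3.485


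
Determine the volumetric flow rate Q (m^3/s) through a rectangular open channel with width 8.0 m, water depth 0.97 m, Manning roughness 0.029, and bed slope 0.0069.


For a rectangular channel, the cross-sectional area A = b * y = 8.0 * 0.97 = 7.76 m^2.
The wetted perimeter P = b + 2y = 8.0 + 2*0.97 = 9.94 m.
Hydraulic radius R = A/P = 7.76/9.94 = 0.7807 m.
Velocity V = (1/n)*R^(2/3)*S^(1/2) = (1/0.029)*0.7807^(2/3)*0.0069^(1/2) = 2.4285 m/s.
Discharge Q = A * V = 7.76 * 2.4285 = 18.845 m^3/s.

18.845


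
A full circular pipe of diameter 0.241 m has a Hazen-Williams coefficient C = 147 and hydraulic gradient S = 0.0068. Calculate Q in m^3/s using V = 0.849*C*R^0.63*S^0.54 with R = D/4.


For a full circular pipe, R = D/4 = 0.241/4 = 0.0602 m.
V = 0.849 * 147 * 0.0602^0.63 * 0.0068^0.54
  = 0.849 * 147 * 0.170362 * 0.067539
  = 1.436 m/s.
Pipe area A = pi*D^2/4 = pi*0.241^2/4 = 0.0456 m^2.
Q = A * V = 0.0456 * 1.436 = 0.0655 m^3/s.

0.0655


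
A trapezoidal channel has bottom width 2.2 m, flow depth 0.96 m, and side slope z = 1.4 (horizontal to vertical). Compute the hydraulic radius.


For a trapezoidal section with side slope z:
A = (b + z*y)*y = (2.2 + 1.4*0.96)*0.96 = 3.402 m^2.
P = b + 2*y*sqrt(1 + z^2) = 2.2 + 2*0.96*sqrt(1 + 1.4^2) = 5.503 m.
R = A/P = 3.402 / 5.503 = 0.6182 m.

0.6182


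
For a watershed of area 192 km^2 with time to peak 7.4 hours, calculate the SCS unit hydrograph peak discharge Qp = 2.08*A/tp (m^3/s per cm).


SCS formula: Qp = 2.08 * A / tp.
Qp = 2.08 * 192 / 7.4
   = 399.36 / 7.4
   = 53.97 m^3/s per cm.

53.97


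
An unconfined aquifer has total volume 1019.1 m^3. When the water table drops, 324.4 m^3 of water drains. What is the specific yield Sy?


Specific yield Sy = Volume drained / Total volume.
Sy = 324.4 / 1019.1
   = 0.3183.

0.3183


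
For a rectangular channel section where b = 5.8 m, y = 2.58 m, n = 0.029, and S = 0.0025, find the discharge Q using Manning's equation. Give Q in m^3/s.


For a rectangular channel, the cross-sectional area A = b * y = 5.8 * 2.58 = 14.96 m^2.
The wetted perimeter P = b + 2y = 5.8 + 2*2.58 = 10.96 m.
Hydraulic radius R = A/P = 14.96/10.96 = 1.3653 m.
Velocity V = (1/n)*R^(2/3)*S^(1/2) = (1/0.029)*1.3653^(2/3)*0.0025^(1/2) = 2.1219 m/s.
Discharge Q = A * V = 14.96 * 2.1219 = 31.752 m^3/s.

31.752


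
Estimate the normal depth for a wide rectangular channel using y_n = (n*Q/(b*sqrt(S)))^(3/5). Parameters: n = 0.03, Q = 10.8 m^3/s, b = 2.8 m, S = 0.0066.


We use the wide-channel approximation y_n = (n*Q/(b*sqrt(S)))^(3/5).
sqrt(S) = sqrt(0.0066) = 0.08124.
Numerator: n*Q = 0.03 * 10.8 = 0.324.
Denominator: b*sqrt(S) = 2.8 * 0.08124 = 0.227472.
arg = 1.4243.
y_n = 1.4243^(3/5) = 1.2364 m.

1.2364


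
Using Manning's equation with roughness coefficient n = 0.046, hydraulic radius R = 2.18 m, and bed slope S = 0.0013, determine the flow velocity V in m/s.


Manning's equation gives V = (1/n) * R^(2/3) * S^(1/2).
First, compute R^(2/3) = 2.18^(2/3) = 1.6813.
Next, S^(1/2) = 0.0013^(1/2) = 0.036056.
Then 1/n = 1/0.046 = 21.74.
V = 21.74 * 1.6813 * 0.036056 = 1.3178 m/s.

1.3178


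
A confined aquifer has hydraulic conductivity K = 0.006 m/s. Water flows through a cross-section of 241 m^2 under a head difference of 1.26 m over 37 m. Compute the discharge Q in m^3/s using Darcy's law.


Darcy's law: Q = K * A * i, where i = dh/L.
Hydraulic gradient i = 1.26 / 37 = 0.034054.
Q = 0.006 * 241 * 0.034054
  = 0.0492 m^3/s.

0.0492


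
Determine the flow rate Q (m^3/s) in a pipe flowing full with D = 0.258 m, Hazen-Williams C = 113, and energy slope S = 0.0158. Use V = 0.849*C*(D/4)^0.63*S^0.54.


For a full circular pipe, R = D/4 = 0.258/4 = 0.0645 m.
V = 0.849 * 113 * 0.0645^0.63 * 0.0158^0.54
  = 0.849 * 113 * 0.177837 * 0.106482
  = 1.8167 m/s.
Pipe area A = pi*D^2/4 = pi*0.258^2/4 = 0.0523 m^2.
Q = A * V = 0.0523 * 1.8167 = 0.095 m^3/s.

0.095


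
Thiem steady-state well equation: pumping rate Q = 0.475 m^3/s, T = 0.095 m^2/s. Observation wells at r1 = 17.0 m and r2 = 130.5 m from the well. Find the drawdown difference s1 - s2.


Thiem equation: s1 - s2 = Q/(2*pi*T) * ln(r2/r1).
ln(r2/r1) = ln(130.5/17.0) = 2.0382.
Q/(2*pi*T) = 0.475 / (2*pi*0.095) = 0.475 / 0.5969 = 0.7958.
s1 - s2 = 0.7958 * 2.0382 = 1.6219 m.

1.6219


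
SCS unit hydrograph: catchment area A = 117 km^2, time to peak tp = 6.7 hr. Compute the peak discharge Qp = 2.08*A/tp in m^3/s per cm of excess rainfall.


SCS formula: Qp = 2.08 * A / tp.
Qp = 2.08 * 117 / 6.7
   = 243.36 / 6.7
   = 36.32 m^3/s per cm.

36.32


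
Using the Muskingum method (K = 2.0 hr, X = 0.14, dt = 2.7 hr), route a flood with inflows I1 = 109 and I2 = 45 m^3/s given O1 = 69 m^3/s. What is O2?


Muskingum coefficients:
denom = 2*K*(1-X) + dt = 2*2.0*(1-0.14) + 2.7 = 6.14.
C0 = (dt - 2*K*X)/denom = (2.7 - 2*2.0*0.14)/6.14 = 0.3485.
C1 = (dt + 2*K*X)/denom = (2.7 + 2*2.0*0.14)/6.14 = 0.5309.
C2 = (2*K*(1-X) - dt)/denom = 0.1205.
O2 = C0*I2 + C1*I1 + C2*O1
   = 0.3485*45 + 0.5309*109 + 0.1205*69
   = 81.87 m^3/s.

81.87
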